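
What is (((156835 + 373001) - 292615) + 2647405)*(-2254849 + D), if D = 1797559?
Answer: -1319110623540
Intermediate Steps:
(((156835 + 373001) - 292615) + 2647405)*(-2254849 + D) = (((156835 + 373001) - 292615) + 2647405)*(-2254849 + 1797559) = ((529836 - 292615) + 2647405)*(-457290) = (237221 + 2647405)*(-457290) = 2884626*(-457290) = -1319110623540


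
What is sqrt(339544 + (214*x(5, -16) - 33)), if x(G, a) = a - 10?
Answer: sqrt(333947) ≈ 577.88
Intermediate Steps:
x(G, a) = -10 + a
sqrt(339544 + (214*x(5, -16) - 33)) = sqrt(339544 + (214*(-10 - 16) - 33)) = sqrt(339544 + (214*(-26) - 33)) = sqrt(339544 + (-5564 - 33)) = sqrt(339544 - 5597) = sqrt(333947)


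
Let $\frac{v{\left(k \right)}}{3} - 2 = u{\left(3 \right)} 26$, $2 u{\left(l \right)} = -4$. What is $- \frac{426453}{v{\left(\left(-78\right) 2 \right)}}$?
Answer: $\frac{142151}{50} \approx 2843.0$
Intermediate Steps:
$u{\left(l \right)} = -2$ ($u{\left(l \right)} = \frac{1}{2} \left(-4\right) = -2$)
$v{\left(k \right)} = -150$ ($v{\left(k \right)} = 6 + 3 \left(\left(-2\right) 26\right) = 6 + 3 \left(-52\right) = 6 - 156 = -150$)
$- \frac{426453}{v{\left(\left(-78\right) 2 \right)}} = - \frac{426453}{-150} = \left(-426453\right) \left(- \frac{1}{150}\right) = \frac{142151}{50}$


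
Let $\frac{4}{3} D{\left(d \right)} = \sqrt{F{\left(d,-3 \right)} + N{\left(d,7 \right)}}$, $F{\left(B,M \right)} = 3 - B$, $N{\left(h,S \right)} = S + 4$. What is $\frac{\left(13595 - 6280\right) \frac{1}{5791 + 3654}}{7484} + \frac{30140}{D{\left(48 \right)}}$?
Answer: $\frac{1463}{14137276} - \frac{60280 i \sqrt{34}}{51} \approx 0.00010349 - 6892.0 i$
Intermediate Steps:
$N{\left(h,S \right)} = 4 + S$
$D{\left(d \right)} = \frac{3 \sqrt{14 - d}}{4}$ ($D{\left(d \right)} = \frac{3 \sqrt{\left(3 - d\right) + \left(4 + 7\right)}}{4} = \frac{3 \sqrt{\left(3 - d\right) + 11}}{4} = \frac{3 \sqrt{14 - d}}{4}$)
$\frac{\left(13595 - 6280\right) \frac{1}{5791 + 3654}}{7484} + \frac{30140}{D{\left(48 \right)}} = \frac{\left(13595 - 6280\right) \frac{1}{5791 + 3654}}{7484} + \frac{30140}{\frac{3}{4} \sqrt{14 - 48}} = \frac{7315}{9445} \cdot \frac{1}{7484} + \frac{30140}{\frac{3}{4} \sqrt{14 - 48}} = 7315 \cdot \frac{1}{9445} \cdot \frac{1}{7484} + \frac{30140}{\frac{3}{4} \sqrt{-34}} = \frac{1463}{1889} \cdot \frac{1}{7484} + \frac{30140}{\frac{3}{4} i \sqrt{34}} = \frac{1463}{14137276} + \frac{30140}{\frac{3}{4} i \sqrt{34}} = \frac{1463}{14137276} + 30140 \left(- \frac{2 i \sqrt{34}}{51}\right) = \frac{1463}{14137276} - \frac{60280 i \sqrt{34}}{51}$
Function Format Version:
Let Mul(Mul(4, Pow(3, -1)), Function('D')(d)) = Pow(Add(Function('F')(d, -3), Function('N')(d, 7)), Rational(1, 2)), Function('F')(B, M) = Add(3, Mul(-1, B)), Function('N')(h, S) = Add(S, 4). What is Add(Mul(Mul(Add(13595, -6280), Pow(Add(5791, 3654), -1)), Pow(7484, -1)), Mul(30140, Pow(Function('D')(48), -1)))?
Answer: Add(Rational(1463, 14137276), Mul(Rational(-60280, 51), I, Pow(34, Rational(1, 2)))) ≈ Add(0.00010349, Mul(-6892.0, I))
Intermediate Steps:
Function('N')(h, S) = Add(4, S)
Function('D')(d) = Mul(Rational(3, 4), Pow(Add(14, Mul(-1, d)), Rational(1, 2))) (Function('D')(d) = Mul(Rational(3, 4), Pow(Add(Add(3, Mul(-1, d)), Add(4, 7)), Rational(1, 2))) = Mul(Rational(3, 4), Pow(Add(Add(3, Mul(-1, d)), 11), Rational(1, 2))) = Mul(Rational(3, 4), Pow(Add(14, Mul(-1, d)), Rational(1, 2))))
Add(Mul(Mul(Add(13595, -6280), Pow(Add(5791, 3654), -1)), Pow(7484, -1)), Mul(30140, Pow(Function('D')(48), -1))) = Add(Mul(Mul(Add(13595, -6280), Pow(Add(5791, 3654), -1)), Pow(7484, -1)), Mul(30140, Pow(Mul(Rational(3, 4), Pow(Add(14, Mul(-1, 48)), Rational(1, 2))), -1))) = Add(Mul(Mul(7315, Pow(9445, -1)), Rational(1, 7484)), Mul(30140, Pow(Mul(Rational(3, 4), Pow(Add(14, -48), Rational(1, 2))), -1))) = Add(Mul(Mul(7315, Rational(1, 9445)), Rational(1, 7484)), Mul(30140, Pow(Mul(Rational(3, 4), Pow(-34, Rational(1, 2))), -1))) = Add(Mul(Rational(1463, 1889), Rational(1, 7484)), Mul(30140, Pow(Mul(Rational(3, 4), Mul(I, Pow(34, Rational(1, 2)))), -1))) = Add(Rational(1463, 14137276), Mul(30140, Pow(Mul(Rational(3, 4), I, Pow(34, Rational(1, 2))), -1))) = Add(Rational(1463, 14137276), Mul(30140, Mul(Rational(-2, 51), I, Pow(34, Rational(1, 2))))) = Add(Rational(1463, 14137276), Mul(Rational(-60280, 51), I, Pow(34, Rational(1, 2))))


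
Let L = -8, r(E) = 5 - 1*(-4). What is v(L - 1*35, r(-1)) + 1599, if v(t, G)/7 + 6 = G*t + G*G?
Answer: -585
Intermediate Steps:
r(E) = 9 (r(E) = 5 + 4 = 9)
v(t, G) = -42 + 7*G² + 7*G*t (v(t, G) = -42 + 7*(G*t + G*G) = -42 + 7*(G*t + G²) = -42 + 7*(G² + G*t) = -42 + (7*G² + 7*G*t) = -42 + 7*G² + 7*G*t)
v(L - 1*35, r(-1)) + 1599 = (-42 + 7*9² + 7*9*(-8 - 1*35)) + 1599 = (-42 + 7*81 + 7*9*(-8 - 35)) + 1599 = (-42 + 567 + 7*9*(-43)) + 1599 = (-42 + 567 - 2709) + 1599 = -2184 + 1599 = -585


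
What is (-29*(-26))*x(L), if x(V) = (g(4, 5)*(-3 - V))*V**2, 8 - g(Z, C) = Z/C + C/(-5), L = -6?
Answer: 3338712/5 ≈ 6.6774e+5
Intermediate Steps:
g(Z, C) = 8 + C/5 - Z/C (g(Z, C) = 8 - (Z/C + C/(-5)) = 8 - (Z/C + C*(-1/5)) = 8 - (Z/C - C/5) = 8 - (-C/5 + Z/C) = 8 + (C/5 - Z/C) = 8 + C/5 - Z/C)
x(V) = V**2*(-123/5 - 41*V/5) (x(V) = ((8 + (1/5)*5 - 1*4/5)*(-3 - V))*V**2 = ((8 + 1 - 1*4*1/5)*(-3 - V))*V**2 = ((8 + 1 - 4/5)*(-3 - V))*V**2 = (41*(-3 - V)/5)*V**2 = (-123/5 - 41*V/5)*V**2 = V**2*(-123/5 - 41*V/5))
(-29*(-26))*x(L) = (-29*(-26))*((41/5)*(-6)**2*(-3 - 1*(-6))) = 754*((41/5)*36*(-3 + 6)) = 754*((41/5)*36*3) = 754*(4428/5) = 3338712/5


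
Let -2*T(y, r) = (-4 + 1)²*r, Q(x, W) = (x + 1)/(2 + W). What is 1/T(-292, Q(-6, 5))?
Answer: 14/45 ≈ 0.31111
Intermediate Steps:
Q(x, W) = (1 + x)/(2 + W)
T(y, r) = -9*r/2 (T(y, r) = -(-4 + 1)²*r/2 = -(-3)²*r/2 = -9*r/2)
1/T(-292, Q(-6, 5)) = 1/(-9*(1 - 6)/(2*(2 + 5))) = 1/(-9*(-5)/(2*7)) = 1/(-9*(-5)/14) = 1/(-9/2*(-5/7)) = 1/(45/14) = 14/45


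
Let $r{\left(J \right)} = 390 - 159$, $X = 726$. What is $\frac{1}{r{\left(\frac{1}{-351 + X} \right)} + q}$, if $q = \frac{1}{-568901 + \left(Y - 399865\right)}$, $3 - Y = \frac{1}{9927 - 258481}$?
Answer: $\frac{240789918701}{55622470971377} \approx 0.004329$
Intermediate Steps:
$Y = \frac{745663}{248554}$ ($Y = 3 - \frac{1}{9927 - 258481} = 3 - \frac{1}{-248554} = 3 - - \frac{1}{248554} = 3 + \frac{1}{248554} = \frac{745663}{248554} \approx 3.0$)
$r{\left(J \right)} = 231$
$q = - \frac{248554}{240789918701}$ ($q = \frac{1}{-568901 + \left(\frac{745663}{248554} - 399865\right)} = \frac{1}{-568901 - \frac{99387299547}{248554}} = \frac{1}{- \frac{240789918701}{248554}} = - \frac{248554}{240789918701} \approx -1.0322 \cdot 10^{-6}$)
$\frac{1}{r{\left(\frac{1}{-351 + X} \right)} + q} = \frac{1}{231 - \frac{248554}{240789918701}} = \frac{1}{\frac{55622470971377}{240789918701}} = \frac{240789918701}{55622470971377}$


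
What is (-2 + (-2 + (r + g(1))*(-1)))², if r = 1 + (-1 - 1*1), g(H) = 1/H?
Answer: 16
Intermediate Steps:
r = -1 (r = 1 + (-1 - 1) = 1 - 2 = -1)
(-2 + (-2 + (r + g(1))*(-1)))² = (-2 + (-2 + (-1 + 1/1)*(-1)))² = (-2 + (-2 + (-1 + 1)*(-1)))² = (-2 + (-2 + 0*(-1)))² = (-2 + (-2 + 0))² = (-2 - 2)² = (-4)² = 16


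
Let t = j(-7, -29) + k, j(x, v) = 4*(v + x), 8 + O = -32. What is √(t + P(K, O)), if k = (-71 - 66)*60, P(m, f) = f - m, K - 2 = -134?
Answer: 4*I*√517 ≈ 90.951*I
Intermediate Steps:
O = -40 (O = -8 - 32 = -40)
K = -132 (K = 2 - 134 = -132)
j(x, v) = 4*v + 4*x
k = -8220 (k = -137*60 = -8220)
t = -8364 (t = (4*(-29) + 4*(-7)) - 8220 = (-116 - 28) - 8220 = -144 - 8220 = -8364)
√(t + P(K, O)) = √(-8364 + (-40 - 1*(-132))) = √(-8364 + (-40 + 132)) = √(-8364 + 92) = √(-8272) = 4*I*√517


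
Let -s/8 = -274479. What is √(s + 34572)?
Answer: 2*√557601 ≈ 1493.5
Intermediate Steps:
s = 2195832 (s = -8*(-274479) = 2195832)
√(s + 34572) = √(2195832 + 34572) = √2230404 = 2*√557601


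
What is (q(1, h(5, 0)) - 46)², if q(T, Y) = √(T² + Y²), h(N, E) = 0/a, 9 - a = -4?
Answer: 2025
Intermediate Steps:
a = 13 (a = 9 - 1*(-4) = 9 + 4 = 13)
h(N, E) = 0 (h(N, E) = 0/13 = 0*(1/13) = 0)
(q(1, h(5, 0)) - 46)² = (√(1² + 0²) - 46)² = (√(1 + 0) - 46)² = (√1 - 46)² = (1 - 46)² = (-45)² = 2025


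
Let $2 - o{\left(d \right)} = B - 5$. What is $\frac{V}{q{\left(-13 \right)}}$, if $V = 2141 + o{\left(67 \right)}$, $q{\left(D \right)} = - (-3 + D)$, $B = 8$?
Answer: $\frac{535}{4} \approx 133.75$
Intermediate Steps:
$o{\left(d \right)} = -1$ ($o{\left(d \right)} = 2 - \left(8 - 5\right) = 2 - 3 = -1$)
$q{\left(D \right)} = 3 - D$
$V = 2140$ ($V = 2141 - 1 = 2140$)
$\frac{V}{q{\left(-13 \right)}} = \frac{2140}{3 - -13} = \frac{2140}{3 + 13} = \frac{2140}{16} = 2140 \cdot \frac{1}{16} = \frac{535}{4}$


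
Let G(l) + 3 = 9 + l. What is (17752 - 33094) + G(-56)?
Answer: -15392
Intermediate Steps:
G(l) = 6 + l (G(l) = -3 + (9 + l) = 6 + l)
(17752 - 33094) + G(-56) = (17752 - 33094) + (6 - 56) = -15342 - 50 = -15392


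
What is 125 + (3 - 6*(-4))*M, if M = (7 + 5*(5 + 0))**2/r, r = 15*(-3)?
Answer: -2447/5 ≈ -489.40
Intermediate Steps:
r = -45
M = -1024/45 (M = (7 + 5*(5 + 0))**2/(-45) = (7 + 5*5)**2*(-1/45) = (7 + 25)**2*(-1/45) = 32**2*(-1/45) = 1024*(-1/45) = -1024/45 ≈ -22.756)
125 + (3 - 6*(-4))*M = 125 + (3 - 6*(-4))*(-1024/45) = 125 + (3 + 24)*(-1024/45) = 125 + 27*(-1024/45) = 125 - 3072/5 = -2447/5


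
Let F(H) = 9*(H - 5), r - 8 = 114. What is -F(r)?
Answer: -1053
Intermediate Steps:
r = 122 (r = 8 + 114 = 122)
F(H) = -45 + 9*H (F(H) = 9*(-5 + H) = -45 + 9*H)
-F(r) = -(-45 + 9*122) = -(-45 + 1098) = -1*1053 = -1053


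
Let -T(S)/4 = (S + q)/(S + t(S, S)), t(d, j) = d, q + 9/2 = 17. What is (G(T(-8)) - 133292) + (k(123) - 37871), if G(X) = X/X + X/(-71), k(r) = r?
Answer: -97150161/568 ≈ -1.7104e+5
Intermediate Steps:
q = 25/2 (q = -9/2 + 17 = 25/2 ≈ 12.500)
T(S) = -2*(25/2 + S)/S (T(S) = -4*(S + 25/2)/(S + S) = -4*(25/2 + S)/(2*S) = -4*(25/2 + S)*1/(2*S) = -2*(25/2 + S)/S)
G(X) = 1 - X/71 (G(X) = 1 + X*(-1/71) = 1 - X/71)
(G(T(-8)) - 133292) + (k(123) - 37871) = ((1 - (-2 - 25/(-8))/71) - 133292) + (123 - 37871) = ((1 - (-2 - 25*(-⅛))/71) - 133292) - 37748 = ((1 - (-2 + 25/8)/71) - 133292) - 37748 = ((1 - 1/71*9/8) - 133292) - 37748 = ((1 - 9/568) - 133292) - 37748 = (559/568 - 133292) - 37748 = -75709297/568 - 37748 = -97150161/568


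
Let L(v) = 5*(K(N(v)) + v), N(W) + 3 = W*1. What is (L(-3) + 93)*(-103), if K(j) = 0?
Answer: -8034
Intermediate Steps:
N(W) = -3 + W (N(W) = -3 + W*1 = -3 + W)
L(v) = 5*v (L(v) = 5*(0 + v) = 5*v)
(L(-3) + 93)*(-103) = (5*(-3) + 93)*(-103) = (-15 + 93)*(-103) = 78*(-103) = -8034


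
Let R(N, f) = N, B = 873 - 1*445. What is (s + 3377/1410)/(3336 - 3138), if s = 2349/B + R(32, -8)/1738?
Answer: 2071938127/51917987880 ≈ 0.039908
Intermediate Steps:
B = 428 (B = 873 - 445 = 428)
s = 2048129/371932 (s = 2349/428 + 32/1738 = 2349*(1/428) + 32*(1/1738) = 2349/428 + 16/869 = 2048129/371932 ≈ 5.5067)
(s + 3377/1410)/(3336 - 3138) = (2048129/371932 + 3377/1410)/(3336 - 3138) = (2048129/371932 + 3377*(1/1410))/198 = (2048129/371932 + 3377/1410)*(1/198) = (2071938127/262212060)*(1/198) = 2071938127/51917987880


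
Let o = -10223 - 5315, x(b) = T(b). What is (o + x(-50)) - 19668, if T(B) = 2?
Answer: -35204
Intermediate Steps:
x(b) = 2
o = -15538
(o + x(-50)) - 19668 = (-15538 + 2) - 19668 = -15536 - 19668 = -35204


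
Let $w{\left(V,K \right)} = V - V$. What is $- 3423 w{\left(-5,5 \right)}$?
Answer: $0$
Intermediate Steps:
$w{\left(V,K \right)} = 0$
$- 3423 w{\left(-5,5 \right)} = \left(-3423\right) 0 = 0$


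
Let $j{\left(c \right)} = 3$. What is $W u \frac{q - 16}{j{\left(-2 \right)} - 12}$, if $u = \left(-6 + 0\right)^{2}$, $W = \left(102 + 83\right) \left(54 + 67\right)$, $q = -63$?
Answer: $7073660$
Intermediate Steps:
$W = 22385$ ($W = 185 \cdot 121 = 22385$)
$u = 36$ ($u = \left(-6\right)^{2} = 36$)
$W u \frac{q - 16}{j{\left(-2 \right)} - 12} = 22385 \cdot 36 \frac{-63 - 16}{3 - 12} = 805860 \left(- \frac{79}{-9}\right) = 805860 \left(\left(-79\right) \left(- \frac{1}{9}\right)\right) = 805860 \cdot \frac{79}{9} = 7073660$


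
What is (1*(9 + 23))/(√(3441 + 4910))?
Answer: 32*√8351/8351 ≈ 0.35017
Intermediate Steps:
(1*(9 + 23))/(√(3441 + 4910)) = (1*32)/(√8351) = 32*(√8351/8351) = 32*√8351/8351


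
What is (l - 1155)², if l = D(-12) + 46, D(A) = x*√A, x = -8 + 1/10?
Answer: 30728302/25 + 175222*I*√3/5 ≈ 1.2291e+6 + 60699.0*I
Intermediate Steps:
x = -79/10 (x = -8 + ⅒ = -79/10 ≈ -7.9000)
D(A) = -79*√A/10
l = 46 - 79*I*√3/5 (l = -79*I*√3/5 + 46 = 46 - 79*I*√3/5 ≈ 46.0 - 27.366*I)
(l - 1155)² = ((46 - 79*I*√3/5) - 1155)² = (-1109 - 79*I*√3/5)²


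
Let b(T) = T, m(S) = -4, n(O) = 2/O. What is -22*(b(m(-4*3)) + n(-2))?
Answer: 110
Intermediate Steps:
-22*(b(m(-4*3)) + n(-2)) = -22*(-4 + 2/(-2)) = -22*(-4 + 2*(-½)) = -22*(-4 - 1) = -22*(-5) = 110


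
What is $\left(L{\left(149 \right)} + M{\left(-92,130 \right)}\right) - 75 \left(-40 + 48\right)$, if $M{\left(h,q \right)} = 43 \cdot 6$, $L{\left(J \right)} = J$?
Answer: $-193$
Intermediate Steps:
$M{\left(h,q \right)} = 258$
$\left(L{\left(149 \right)} + M{\left(-92,130 \right)}\right) - 75 \left(-40 + 48\right) = \left(149 + 258\right) - 75 \left(-40 + 48\right) = 407 - 600 = -193$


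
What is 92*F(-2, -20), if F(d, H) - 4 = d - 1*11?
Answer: -828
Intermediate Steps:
F(d, H) = -7 + d (F(d, H) = 4 + (d - 1*11) = 4 + (d - 11) = 4 + (-11 + d) = -7 + d)
92*F(-2, -20) = 92*(-7 - 2) = 92*(-9) = -828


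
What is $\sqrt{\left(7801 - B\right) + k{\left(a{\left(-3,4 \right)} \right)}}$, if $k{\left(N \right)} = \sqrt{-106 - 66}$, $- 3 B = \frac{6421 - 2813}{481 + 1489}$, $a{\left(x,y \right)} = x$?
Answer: $\frac{\sqrt{68123857845 + 17464050 i \sqrt{43}}}{2955} \approx 88.327 + 0.074241 i$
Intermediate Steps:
$B = - \frac{1804}{2955}$ ($B = - \frac{\left(6421 - 2813\right) \frac{1}{481 + 1489}}{3} = - \frac{3608 \cdot \frac{1}{1970}}{3} = \left(- \frac{1}{3}\right) \frac{1804}{985} = - \frac{1804}{2955} \approx -0.61049$)
$k{\left(N \right)} = 2 i \sqrt{43}$ ($k{\left(N \right)} = \sqrt{-172} = 2 i \sqrt{43}$)
$\sqrt{\left(7801 - B\right) + k{\left(a{\left(-3,4 \right)} \right)}} = \sqrt{\left(7801 - - \frac{1804}{2955}\right) + 2 i \sqrt{43}} = \sqrt{\left(7801 + \frac{1804}{2955}\right) + 2 i \sqrt{43}} = \sqrt{\frac{23053759}{2955} + 2 i \sqrt{43}}$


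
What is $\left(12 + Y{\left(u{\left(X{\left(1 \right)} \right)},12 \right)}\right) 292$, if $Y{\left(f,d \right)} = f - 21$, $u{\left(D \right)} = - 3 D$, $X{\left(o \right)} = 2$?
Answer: $-4380$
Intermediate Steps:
$Y{\left(f,d \right)} = -21 + f$
$\left(12 + Y{\left(u{\left(X{\left(1 \right)} \right)},12 \right)}\right) 292 = \left(12 - 27\right) 292 = \left(-15\right) 292 = -4380$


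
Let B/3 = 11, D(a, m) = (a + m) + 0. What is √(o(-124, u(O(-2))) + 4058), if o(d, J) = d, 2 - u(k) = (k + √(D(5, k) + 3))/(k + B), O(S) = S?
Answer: √3934 ≈ 62.722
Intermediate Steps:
D(a, m) = a + m
B = 33 (B = 3*11 = 33)
u(k) = 2 - (k + √(8 + k))/(33 + k) (u(k) = 2 - (k + √((5 + k) + 3))/(k + 33) = 2 - (k + √(8 + k))/(33 + k))
√(o(-124, u(O(-2))) + 4058) = √(-124 + 4058) = √3934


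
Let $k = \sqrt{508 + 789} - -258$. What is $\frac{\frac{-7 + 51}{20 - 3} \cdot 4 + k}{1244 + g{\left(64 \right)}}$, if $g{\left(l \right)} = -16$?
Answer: $\frac{2281}{10438} + \frac{\sqrt{1297}}{1228} \approx 0.24786$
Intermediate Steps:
$k = 258 + \sqrt{1297}$ ($k = \sqrt{1297} + 258 = 258 + \sqrt{1297} \approx 294.01$)
$\frac{\frac{-7 + 51}{20 - 3} \cdot 4 + k}{1244 + g{\left(64 \right)}} = \frac{\frac{-7 + 51}{20 - 3} \cdot 4 + \left(258 + \sqrt{1297}\right)}{1244 - 16} = \frac{\frac{44}{17} \cdot 4 + \left(258 + \sqrt{1297}\right)}{1228} = \left(44 \cdot \frac{1}{17} \cdot 4 + \left(258 + \sqrt{1297}\right)\right) \frac{1}{1228} = \left(\frac{44}{17} \cdot 4 + \left(258 + \sqrt{1297}\right)\right) \frac{1}{1228} = \left(\frac{176}{17} + \left(258 + \sqrt{1297}\right)\right) \frac{1}{1228} = \left(\frac{4562}{17} + \sqrt{1297}\right) \frac{1}{1228} = \frac{2281}{10438} + \frac{\sqrt{1297}}{1228}$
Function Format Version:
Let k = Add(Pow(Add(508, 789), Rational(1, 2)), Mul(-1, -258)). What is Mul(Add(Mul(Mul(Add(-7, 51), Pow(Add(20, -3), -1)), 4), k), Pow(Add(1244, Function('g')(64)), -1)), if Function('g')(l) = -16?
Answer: Add(Rational(2281, 10438), Mul(Rational(1, 1228), Pow(1297, Rational(1, 2)))) ≈ 0.24786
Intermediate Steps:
k = Add(258, Pow(1297, Rational(1, 2))) (k = Add(Pow(1297, Rational(1, 2)), 258) = Add(258, Pow(1297, Rational(1, 2))) ≈ 294.01)
Mul(Add(Mul(Mul(Add(-7, 51), Pow(Add(20, -3), -1)), 4), k), Pow(Add(1244, Function('g')(64)), -1)) = Mul(Add(Mul(Mul(Add(-7, 51), Pow(Add(20, -3), -1)), 4), Add(258, Pow(1297, Rational(1, 2)))), Pow(Add(1244, -16), -1)) = Mul(Add(Mul(Mul(44, Pow(17, -1)), 4), Add(258, Pow(1297, Rational(1, 2)))), Pow(1228, -1)) = Mul(Add(Mul(Mul(44, Rational(1, 17)), 4), Add(258, Pow(1297, Rational(1, 2)))), Rational(1, 1228)) = Mul(Add(Mul(Rational(44, 17), 4), Add(258, Pow(1297, Rational(1, 2)))), Rational(1, 1228)) = Mul(Add(Rational(176, 17), Add(258, Pow(1297, Rational(1, 2)))), Rational(1, 1228)) = Mul(Add(Rational(4562, 17), Pow(1297, Rational(1, 2))), Rational(1, 1228)) = Add(Rational(2281, 10438), Mul(Rational(1, 1228), Pow(1297, Rational(1, 2))))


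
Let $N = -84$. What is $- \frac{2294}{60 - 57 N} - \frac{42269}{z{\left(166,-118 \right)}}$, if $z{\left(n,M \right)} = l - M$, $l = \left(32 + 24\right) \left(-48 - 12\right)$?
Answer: $\frac{49370741}{3929304} \approx 12.565$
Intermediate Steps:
$l = -3360$ ($l = 56 \left(-60\right) = -3360$)
$z{\left(n,M \right)} = -3360 - M$
$- \frac{2294}{60 - 57 N} - \frac{42269}{z{\left(166,-118 \right)}} = - \frac{2294}{60 - -4788} - \frac{42269}{-3360 - -118} = - \frac{2294}{60 + 4788} - \frac{42269}{-3360 + 118} = - \frac{2294}{4848} - \frac{42269}{-3242} = \left(-2294\right) \frac{1}{4848} - - \frac{42269}{3242} = - \frac{1147}{2424} + \frac{42269}{3242} = \frac{49370741}{3929304}$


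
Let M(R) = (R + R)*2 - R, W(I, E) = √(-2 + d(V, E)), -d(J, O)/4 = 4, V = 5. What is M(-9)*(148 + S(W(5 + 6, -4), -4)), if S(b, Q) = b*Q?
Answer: -3996 + 324*I*√2 ≈ -3996.0 + 458.21*I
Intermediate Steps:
d(J, O) = -16 (d(J, O) = -4*4 = -16)
W(I, E) = 3*I*√2 (W(I, E) = √(-2 - 16) = √(-18) = 3*I*√2)
S(b, Q) = Q*b
M(R) = 3*R (M(R) = (2*R)*2 - R = 4*R - R = 3*R)
M(-9)*(148 + S(W(5 + 6, -4), -4)) = (3*(-9))*(148 - 12*I*√2) = -27*(148 - 12*I*√2) = -3996 + 324*I*√2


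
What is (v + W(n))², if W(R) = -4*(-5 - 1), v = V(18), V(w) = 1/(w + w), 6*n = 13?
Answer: 748225/1296 ≈ 577.33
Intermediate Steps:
n = 13/6 (n = (⅙)*13 = 13/6 ≈ 2.1667)
V(w) = 1/(2*w)
v = 1/36 (v = (½)/18 = (½)*(1/18) = 1/36 ≈ 0.027778)
W(R) = 24 (W(R) = -4*(-6) = 24)
(v + W(n))² = (1/36 + 24)² = (865/36)² = 748225/1296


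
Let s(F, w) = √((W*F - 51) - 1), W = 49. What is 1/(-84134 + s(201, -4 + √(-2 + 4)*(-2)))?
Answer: -84134/7078520159 - √9797/7078520159 ≈ -1.1900e-5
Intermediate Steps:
s(F, w) = √(-52 + 49*F) (s(F, w) = √((49*F - 51) - 1) = √((-51 + 49*F) - 1) = √(-52 + 49*F))
1/(-84134 + s(201, -4 + √(-2 + 4)*(-2))) = 1/(-84134 + √(-52 + 49*201)) = 1/(-84134 + √(-52 + 9849)) = 1/(-84134 + √9797)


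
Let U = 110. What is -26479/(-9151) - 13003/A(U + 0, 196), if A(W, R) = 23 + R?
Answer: -113191552/2004069 ≈ -56.481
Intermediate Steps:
-26479/(-9151) - 13003/A(U + 0, 196) = -26479/(-9151) - 13003/(23 + 196) = -26479*(-1/9151) - 13003/219 = 26479/9151 - 13003*1/219 = 26479/9151 - 13003/219 = -113191552/2004069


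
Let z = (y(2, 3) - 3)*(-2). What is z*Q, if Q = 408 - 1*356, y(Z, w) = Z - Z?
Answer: 312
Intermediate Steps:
y(Z, w) = 0
z = 6 (z = (0 - 3)*(-2) = -3*(-2) = 6)
Q = 52 (Q = 408 - 356 = 52)
z*Q = 6*52 = 312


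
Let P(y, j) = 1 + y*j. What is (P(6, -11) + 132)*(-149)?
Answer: -9983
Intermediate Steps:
P(y, j) = 1 + j*y
(P(6, -11) + 132)*(-149) = ((1 - 11*6) + 132)*(-149) = ((1 - 66) + 132)*(-149) = (-65 + 132)*(-149) = 67*(-149) = -9983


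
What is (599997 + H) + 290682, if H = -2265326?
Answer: -1374647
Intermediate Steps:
(599997 + H) + 290682 = (599997 - 2265326) + 290682 = -1665329 + 290682 = -1374647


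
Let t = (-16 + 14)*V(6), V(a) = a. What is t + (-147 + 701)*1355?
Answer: 750658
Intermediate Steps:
t = -12 (t = (-16 + 14)*6 = -2*6 = -12)
t + (-147 + 701)*1355 = -12 + (-147 + 701)*1355 = -12 + 554*1355 = -12 + 750670 = 750658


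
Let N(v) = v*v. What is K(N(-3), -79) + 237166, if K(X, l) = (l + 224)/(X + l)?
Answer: 3320295/14 ≈ 2.3716e+5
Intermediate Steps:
N(v) = v²
K(X, l) = (224 + l)/(X + l)
K(N(-3), -79) + 237166 = (224 - 79)/((-3)² - 79) + 237166 = 145/(9 - 79) + 237166 = 145/(-70) + 237166 = -1/70*145 + 237166 = -29/14 + 237166 = 3320295/14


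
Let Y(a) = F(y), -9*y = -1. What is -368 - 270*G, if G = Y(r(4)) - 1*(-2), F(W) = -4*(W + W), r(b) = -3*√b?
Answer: -668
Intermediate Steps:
y = ⅑ (y = -⅑*(-1) = ⅑ ≈ 0.11111)
F(W) = -8*W
Y(a) = -8/9 (Y(a) = -8*⅑ = -8/9)
G = 10/9 (G = -8/9 - 1*(-2) = -8/9 + 2 = 10/9 ≈ 1.1111)
-368 - 270*G = -368 - 270*10/9 = -368 - 300 = -668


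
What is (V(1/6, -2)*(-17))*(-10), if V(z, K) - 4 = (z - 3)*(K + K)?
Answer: 7820/3 ≈ 2606.7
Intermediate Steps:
V(z, K) = 4 + 2*K*(-3 + z) (V(z, K) = 4 + (z - 3)*(K + K) = 4 + (-3 + z)*(2*K) = 4 + 2*K*(-3 + z))
(V(1/6, -2)*(-17))*(-10) = ((4 - 6*(-2) + 2*(-2)/6)*(-17))*(-10) = ((4 + 12 + 2*(-2)*(⅙))*(-17))*(-10) = ((4 + 12 - ⅔)*(-17))*(-10) = ((46/3)*(-17))*(-10) = -782/3*(-10) = 7820/3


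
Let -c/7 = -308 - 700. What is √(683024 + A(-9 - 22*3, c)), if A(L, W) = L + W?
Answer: √690005 ≈ 830.67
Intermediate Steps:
c = 7056 (c = -7*(-308 - 700) = -7*(-1008) = 7056)
√(683024 + A(-9 - 22*3, c)) = √(683024 + ((-9 - 22*3) + 7056)) = √(683024 + ((-9 - 66) + 7056)) = √(683024 + (-75 + 7056)) = √(683024 + 6981) = √690005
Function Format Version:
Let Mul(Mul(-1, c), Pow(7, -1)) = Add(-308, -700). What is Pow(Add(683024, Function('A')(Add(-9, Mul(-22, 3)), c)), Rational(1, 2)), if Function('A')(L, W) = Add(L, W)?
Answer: Pow(690005, Rational(1, 2)) ≈ 830.67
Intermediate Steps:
c = 7056 (c = Mul(-7, Add(-308, -700)) = Mul(-7, -1008) = 7056)
Pow(Add(683024, Function('A')(Add(-9, Mul(-22, 3)), c)), Rational(1, 2)) = Pow(Add(683024, Add(Add(-9, Mul(-22, 3)), 7056)), Rational(1, 2)) = Pow(Add(683024, Add(Add(-9, -66), 7056)), Rational(1, 2)) = Pow(Add(683024, Add(-75, 7056)), Rational(1, 2)) = Pow(Add(683024, 6981), Rational(1, 2)) = Pow(690005, Rational(1, 2))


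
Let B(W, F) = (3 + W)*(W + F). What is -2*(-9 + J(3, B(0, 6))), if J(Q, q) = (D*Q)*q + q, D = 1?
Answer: -126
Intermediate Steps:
B(W, F) = (3 + W)*(F + W)
J(Q, q) = q + Q*q (J(Q, q) = (1*Q)*q + q = Q*q + q = q + Q*q)
-2*(-9 + J(3, B(0, 6))) = -2*(-9 + (0**2 + 3*6 + 3*0 + 6*0)*(1 + 3)) = -2*(-9 + (0 + 18 + 0 + 0)*4) = -2*(-9 + 18*4) = -2*(-9 + 72) = -2*63 = -126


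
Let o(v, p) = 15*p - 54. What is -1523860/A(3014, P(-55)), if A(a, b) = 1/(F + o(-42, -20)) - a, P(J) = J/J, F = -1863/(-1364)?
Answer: 28190999730/55758241 ≈ 505.59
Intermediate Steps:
F = 1863/1364 (F = -1863*(-1/1364) = 1863/1364 ≈ 1.3658)
o(v, p) = -54 + 15*p
P(J) = 1
A(a, b) = -1364/480993 - a (A(a, b) = 1/(1863/1364 + (-54 + 15*(-20))) - a = 1/(1863/1364 + (-54 - 300)) - a = 1/(1863/1364 - 354) - a = 1/(-480993/1364) - a = -1364/480993 - a)
-1523860/A(3014, P(-55)) = -1523860/(-1364/480993 - 1*3014) = -1523860/(-1364/480993 - 3014) = -1523860/(-1449714266/480993) = -1523860*(-480993/1449714266) = 28190999730/55758241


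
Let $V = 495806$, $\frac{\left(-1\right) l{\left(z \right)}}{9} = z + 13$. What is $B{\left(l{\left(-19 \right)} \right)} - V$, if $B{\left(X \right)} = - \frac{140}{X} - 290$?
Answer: $- \frac{13394662}{27} \approx -4.961 \cdot 10^{5}$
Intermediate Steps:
$l{\left(z \right)} = -117 - 9 z$ ($l{\left(z \right)} = - 9 \left(z + 13\right) = - 9 \left(13 + z\right) = -117 - 9 z$)
$B{\left(X \right)} = -290 - \frac{140}{X}$
$B{\left(l{\left(-19 \right)} \right)} - V = \left(-290 - \frac{140}{-117 - -171}\right) - 495806 = \left(-290 - \frac{140}{-117 + 171}\right) - 495806 = \left(-290 - \frac{140}{54}\right) - 495806 = \left(-290 - \frac{70}{27}\right) - 495806 = - \frac{7900}{27} - 495806 = - \frac{13394662}{27}$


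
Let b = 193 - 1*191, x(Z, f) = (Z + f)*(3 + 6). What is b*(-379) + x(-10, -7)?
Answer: -911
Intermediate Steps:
x(Z, f) = 9*Z + 9*f (x(Z, f) = (Z + f)*9 = 9*Z + 9*f)
b = 2 (b = 193 - 191 = 2)
b*(-379) + x(-10, -7) = 2*(-379) + (9*(-10) + 9*(-7)) = -758 + (-90 - 63) = -758 - 153 = -911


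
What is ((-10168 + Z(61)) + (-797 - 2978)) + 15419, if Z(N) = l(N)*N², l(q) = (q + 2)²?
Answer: 14770125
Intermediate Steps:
l(q) = (2 + q)²
Z(N) = N²*(2 + N)² (Z(N) = (2 + N)²*N² = N²*(2 + N)²)
((-10168 + Z(61)) + (-797 - 2978)) + 15419 = ((-10168 + 61²*(2 + 61)²) + (-797 - 2978)) + 15419 = ((-10168 + 3721*63²) - 3775) + 15419 = ((-10168 + 3721*3969) - 3775) + 15419 = ((-10168 + 14768649) - 3775) + 15419 = (14758481 - 3775) + 15419 = 14754706 + 15419 = 14770125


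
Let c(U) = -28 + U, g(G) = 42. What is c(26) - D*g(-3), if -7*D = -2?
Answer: -14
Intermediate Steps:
D = 2/7 (D = -⅐*(-2) = 2/7 ≈ 0.28571)
c(26) - D*g(-3) = (-28 + 26) - 2*42/7 = -2 - 1*12 = -2 - 12 = -14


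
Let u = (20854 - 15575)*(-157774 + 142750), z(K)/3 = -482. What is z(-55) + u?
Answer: -79313142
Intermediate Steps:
z(K) = -1446 (z(K) = 3*(-482) = -1446)
u = -79311696 (u = 5279*(-15024) = -79311696)
z(-55) + u = -1446 - 79311696 = -79313142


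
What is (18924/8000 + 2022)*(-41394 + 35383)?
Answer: -24336922041/2000 ≈ -1.2168e+7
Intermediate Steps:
(18924/8000 + 2022)*(-41394 + 35383) = (18924*(1/8000) + 2022)*(-6011) = (4731/2000 + 2022)*(-6011) = (4048731/2000)*(-6011) = -24336922041/2000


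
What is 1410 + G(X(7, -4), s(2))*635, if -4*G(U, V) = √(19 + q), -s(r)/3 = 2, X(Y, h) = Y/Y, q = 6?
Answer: 2465/4 ≈ 616.25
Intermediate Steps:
X(Y, h) = 1
s(r) = -6 (s(r) = -3*2 = -6)
G(U, V) = -5/4 (G(U, V) = -√(19 + 6)/4 = -√25/4 = -¼*5 = -5/4)
1410 + G(X(7, -4), s(2))*635 = 1410 - 5/4*635 = 1410 - 3175/4 = 2465/4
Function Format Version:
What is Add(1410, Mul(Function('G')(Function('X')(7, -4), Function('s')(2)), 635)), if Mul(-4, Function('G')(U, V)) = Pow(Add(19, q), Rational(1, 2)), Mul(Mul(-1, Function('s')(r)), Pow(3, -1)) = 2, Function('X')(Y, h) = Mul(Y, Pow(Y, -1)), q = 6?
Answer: Rational(2465, 4) ≈ 616.25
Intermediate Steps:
Function('X')(Y, h) = 1
Function('s')(r) = -6 (Function('s')(r) = Mul(-3, 2) = -6)
Function('G')(U, V) = Rational(-5, 4) (Function('G')(U, V) = Mul(Rational(-1, 4), Pow(Add(19, 6), Rational(1, 2))) = Mul(Rational(-1, 4), Pow(25, Rational(1, 2))) = Mul(Rational(-1, 4), 5) = Rational(-5, 4))
Add(1410, Mul(Function('G')(Function('X')(7, -4), Function('s')(2)), 635)) = Add(1410, Mul(Rational(-5, 4), 635)) = Add(1410, Rational(-3175, 4)) = Rational(2465, 4)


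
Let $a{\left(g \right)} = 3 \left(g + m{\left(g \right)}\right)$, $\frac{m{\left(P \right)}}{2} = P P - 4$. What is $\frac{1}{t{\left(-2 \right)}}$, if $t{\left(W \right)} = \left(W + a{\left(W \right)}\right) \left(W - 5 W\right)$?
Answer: $- \frac{1}{64} \approx -0.015625$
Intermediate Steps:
$m{\left(P \right)} = -8 + 2 P^{2}$ ($m{\left(P \right)} = 2 \left(P P - 4\right) = 2 \left(P^{2} - 4\right) = 2 \left(-4 + P^{2}\right) = -8 + 2 P^{2}$)
$a{\left(g \right)} = -24 + 3 g + 6 g^{2}$ ($a{\left(g \right)} = 3 \left(g + \left(-8 + 2 g^{2}\right)\right) = 3 \left(-8 + g + 2 g^{2}\right) = -24 + 3 g + 6 g^{2}$)
$t{\left(W \right)} = - 4 W \left(-24 + 4 W + 6 W^{2}\right)$ ($t{\left(W \right)} = \left(W + \left(-24 + 3 W + 6 W^{2}\right)\right) \left(W - 5 W\right) = \left(-24 + 4 W + 6 W^{2}\right) \left(- 4 W\right) = - 4 W \left(-24 + 4 W + 6 W^{2}\right)$)
$\frac{1}{t{\left(-2 \right)}} = \frac{1}{8 \left(-2\right) \left(12 - 3 \left(-2\right)^{2} - -4\right)} = \frac{1}{8 \left(-2\right) \left(12 - 12 + 4\right)} = \frac{1}{8 \left(-2\right) 4} = \frac{1}{-64} = - \frac{1}{64}$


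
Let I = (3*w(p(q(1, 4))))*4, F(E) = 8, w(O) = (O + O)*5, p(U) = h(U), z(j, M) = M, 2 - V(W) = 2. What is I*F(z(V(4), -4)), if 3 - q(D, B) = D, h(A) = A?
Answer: 1920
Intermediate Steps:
q(D, B) = 3 - D
V(W) = 0 (V(W) = 2 - 1*2 = 2 - 2 = 0)
p(U) = U
w(O) = 10*O (w(O) = (2*O)*5 = 10*O)
I = 240 (I = (3*(10*(3 - 1*1)))*4 = (3*(10*(3 - 1)))*4 = (3*(10*2))*4 = (3*20)*4 = 60*4 = 240)
I*F(z(V(4), -4)) = 240*8 = 1920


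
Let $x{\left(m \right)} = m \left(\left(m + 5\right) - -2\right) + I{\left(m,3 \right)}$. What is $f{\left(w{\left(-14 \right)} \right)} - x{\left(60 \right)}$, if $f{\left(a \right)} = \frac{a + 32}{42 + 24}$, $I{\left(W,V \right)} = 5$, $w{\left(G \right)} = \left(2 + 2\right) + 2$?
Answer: $- \frac{132806}{33} \approx -4024.4$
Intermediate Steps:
$w{\left(G \right)} = 6$ ($w{\left(G \right)} = 4 + 2 = 6$)
$f{\left(a \right)} = \frac{16}{33} + \frac{a}{66}$ ($f{\left(a \right)} = \frac{32 + a}{66} = \left(32 + a\right) \frac{1}{66} = \frac{16}{33} + \frac{a}{66}$)
$x{\left(m \right)} = 5 + m \left(7 + m\right)$ ($x{\left(m \right)} = m \left(\left(m + 5\right) - -2\right) + 5 = m \left(\left(5 + m\right) + 2\right) + 5 = m \left(7 + m\right) + 5 = 5 + m \left(7 + m\right)$)
$f{\left(w{\left(-14 \right)} \right)} - x{\left(60 \right)} = \left(\frac{16}{33} + \frac{1}{66} \cdot 6\right) - \left(5 + 60^{2} + 7 \cdot 60\right) = \left(\frac{16}{33} + \frac{1}{11}\right) - \left(5 + 3600 + 420\right) = \frac{19}{33} - 4025 = - \frac{132806}{33}$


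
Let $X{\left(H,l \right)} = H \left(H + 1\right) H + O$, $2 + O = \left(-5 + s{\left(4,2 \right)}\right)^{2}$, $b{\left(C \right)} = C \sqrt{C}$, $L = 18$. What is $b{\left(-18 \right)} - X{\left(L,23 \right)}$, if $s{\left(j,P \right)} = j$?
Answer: $-6155 - 54 i \sqrt{2} \approx -6155.0 - 76.368 i$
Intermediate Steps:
$b{\left(C \right)} = C^{\frac{3}{2}}$
$O = -1$ ($O = -2 + \left(-5 + 4\right)^{2} = -2 + \left(-1\right)^{2} = -2 + 1 = -1$)
$X{\left(H,l \right)} = -1 + H^{2} \left(1 + H\right)$ ($X{\left(H,l \right)} = H \left(H + 1\right) H - 1 = H \left(1 + H\right) H - 1 = H^{2} \left(1 + H\right) - 1 = -1 + H^{2} \left(1 + H\right)$)
$b{\left(-18 \right)} - X{\left(L,23 \right)} = \left(-18\right)^{\frac{3}{2}} - \left(-1 + 18^{2} + 18^{3}\right) = - 54 i \sqrt{2} - \left(-1 + 324 + 5832\right) = - 54 i \sqrt{2} - 6155 = -6155 - 54 i \sqrt{2}$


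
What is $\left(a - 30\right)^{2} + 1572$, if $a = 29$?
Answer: $1573$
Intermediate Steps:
$\left(a - 30\right)^{2} + 1572 = \left(29 - 30\right)^{2} + 1572 = \left(-1\right)^{2} + 1572 = 1 + 1572 = 1573$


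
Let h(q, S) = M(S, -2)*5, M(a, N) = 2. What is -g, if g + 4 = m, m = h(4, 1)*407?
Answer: -4066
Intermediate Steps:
h(q, S) = 10 (h(q, S) = 2*5 = 10)
m = 4070 (m = 10*407 = 4070)
g = 4066 (g = -4 + 4070 = 4066)
-g = -1*4066 = -4066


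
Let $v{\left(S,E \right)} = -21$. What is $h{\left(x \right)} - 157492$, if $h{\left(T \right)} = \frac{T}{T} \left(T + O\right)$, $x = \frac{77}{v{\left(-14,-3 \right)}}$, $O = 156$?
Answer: $- \frac{472019}{3} \approx -1.5734 \cdot 10^{5}$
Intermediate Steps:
$x = - \frac{11}{3}$ ($x = \frac{77}{-21} = 77 \left(- \frac{1}{21}\right) = - \frac{11}{3} \approx -3.6667$)
$h{\left(T \right)} = 156 + T$ ($h{\left(T \right)} = \frac{T}{T} \left(T + 156\right) = 1 \left(156 + T\right) = 156 + T$)
$h{\left(x \right)} - 157492 = \left(156 - \frac{11}{3}\right) - 157492 = \frac{457}{3} - 157492 = - \frac{472019}{3}$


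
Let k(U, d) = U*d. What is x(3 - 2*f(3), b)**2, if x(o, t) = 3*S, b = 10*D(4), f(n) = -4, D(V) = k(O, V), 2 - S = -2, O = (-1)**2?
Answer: 144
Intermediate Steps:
O = 1
S = 4 (S = 2 - 1*(-2) = 2 + 2 = 4)
D(V) = V (D(V) = 1*V = V)
b = 40 (b = 10*4 = 40)
x(o, t) = 12 (x(o, t) = 3*4 = 12)
x(3 - 2*f(3), b)**2 = 12**2 = 144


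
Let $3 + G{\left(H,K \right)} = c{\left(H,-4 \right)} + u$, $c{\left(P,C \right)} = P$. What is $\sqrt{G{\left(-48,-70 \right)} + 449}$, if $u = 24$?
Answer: $\sqrt{422} \approx 20.543$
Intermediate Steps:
$G{\left(H,K \right)} = 21 + H$ ($G{\left(H,K \right)} = -3 + \left(H + 24\right) = -3 + \left(24 + H\right) = 21 + H$)
$\sqrt{G{\left(-48,-70 \right)} + 449} = \sqrt{\left(21 - 48\right) + 449} = \sqrt{-27 + 449} = \sqrt{422}$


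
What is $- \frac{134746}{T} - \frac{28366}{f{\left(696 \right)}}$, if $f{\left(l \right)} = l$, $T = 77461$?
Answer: $- \frac{1145520971}{26956428} \approx -42.495$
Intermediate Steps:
$- \frac{134746}{T} - \frac{28366}{f{\left(696 \right)}} = - \frac{134746}{77461} - \frac{28366}{696} = \left(-134746\right) \frac{1}{77461} - \frac{14183}{348} = - \frac{134746}{77461} - \frac{14183}{348} = - \frac{1145520971}{26956428}$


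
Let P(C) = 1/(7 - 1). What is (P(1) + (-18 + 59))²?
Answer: 61009/36 ≈ 1694.7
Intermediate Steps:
P(C) = ⅙ (P(C) = 1/6 = ⅙)
(P(1) + (-18 + 59))² = (⅙ + (-18 + 59))² = (⅙ + 41)² = (247/6)² = 61009/36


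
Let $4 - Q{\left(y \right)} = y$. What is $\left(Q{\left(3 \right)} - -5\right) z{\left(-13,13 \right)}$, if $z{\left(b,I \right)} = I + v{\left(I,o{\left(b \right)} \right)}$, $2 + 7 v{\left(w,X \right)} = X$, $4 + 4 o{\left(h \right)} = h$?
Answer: $\frac{1017}{14} \approx 72.643$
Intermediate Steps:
$o{\left(h \right)} = -1 + \frac{h}{4}$
$Q{\left(y \right)} = 4 - y$
$v{\left(w,X \right)} = - \frac{2}{7} + \frac{X}{7}$
$z{\left(b,I \right)} = - \frac{3}{7} + I + \frac{b}{28}$ ($z{\left(b,I \right)} = I + \left(- \frac{2}{7} + \frac{-1 + \frac{b}{4}}{7}\right) = I + \left(- \frac{2}{7} + \left(- \frac{1}{7} + \frac{b}{28}\right)\right) = I + \left(- \frac{3}{7} + \frac{b}{28}\right) = - \frac{3}{7} + I + \frac{b}{28}$)
$\left(Q{\left(3 \right)} - -5\right) z{\left(-13,13 \right)} = \left(\left(4 - 3\right) - -5\right) \left(- \frac{3}{7} + 13 + \frac{1}{28} \left(-13\right)\right) = \left(\left(4 - 3\right) + \left(-151 + 156\right)\right) \left(- \frac{3}{7} + 13 - \frac{13}{28}\right) = \left(1 + 5\right) \frac{339}{28} = 6 \cdot \frac{339}{28} = \frac{1017}{14}$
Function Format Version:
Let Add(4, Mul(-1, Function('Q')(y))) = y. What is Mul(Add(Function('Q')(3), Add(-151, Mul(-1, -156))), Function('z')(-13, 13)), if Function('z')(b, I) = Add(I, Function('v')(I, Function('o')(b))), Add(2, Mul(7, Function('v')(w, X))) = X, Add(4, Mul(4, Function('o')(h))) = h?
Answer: Rational(1017, 14) ≈ 72.643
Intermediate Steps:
Function('o')(h) = Add(-1, Mul(Rational(1, 4), h))
Function('Q')(y) = Add(4, Mul(-1, y))
Function('v')(w, X) = Add(Rational(-2, 7), Mul(Rational(1, 7), X))
Function('z')(b, I) = Add(Rational(-3, 7), I, Mul(Rational(1, 28), b)) (Function('z')(b, I) = Add(I, Add(Rational(-2, 7), Mul(Rational(1, 7), Add(-1, Mul(Rational(1, 4), b))))) = Add(I, Add(Rational(-2, 7), Add(Rational(-1, 7), Mul(Rational(1, 28), b)))) = Add(I, Add(Rational(-3, 7), Mul(Rational(1, 28), b))) = Add(Rational(-3, 7), I, Mul(Rational(1, 28), b)))
Mul(Add(Function('Q')(3), Add(-151, Mul(-1, -156))), Function('z')(-13, 13)) = Mul(Add(Add(4, Mul(-1, 3)), Add(-151, Mul(-1, -156))), Add(Rational(-3, 7), 13, Mul(Rational(1, 28), -13))) = Mul(Add(Add(4, -3), Add(-151, 156)), Add(Rational(-3, 7), 13, Rational(-13, 28))) = Mul(Add(1, 5), Rational(339, 28)) = Mul(6, Rational(339, 28)) = Rational(1017, 14)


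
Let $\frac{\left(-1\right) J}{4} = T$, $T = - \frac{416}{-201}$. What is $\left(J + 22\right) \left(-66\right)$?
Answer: $- \frac{60676}{67} \approx -905.61$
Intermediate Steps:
$T = \frac{416}{201}$ ($T = \left(-416\right) \left(- \frac{1}{201}\right) = \frac{416}{201} \approx 2.0697$)
$J = - \frac{1664}{201}$ ($J = \left(-4\right) \frac{416}{201} = - \frac{1664}{201} \approx -8.2786$)
$\left(J + 22\right) \left(-66\right) = \left(- \frac{1664}{201} + 22\right) \left(-66\right) = \frac{2758}{201} \left(-66\right) = - \frac{60676}{67}$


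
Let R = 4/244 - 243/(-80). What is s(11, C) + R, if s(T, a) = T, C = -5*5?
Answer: 68583/4880 ≈ 14.054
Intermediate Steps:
C = -25
R = 14903/4880 (R = 4*(1/244) - 243*(-1/80) = 1/61 + 243/80 = 14903/4880 ≈ 3.0539)
s(11, C) + R = 11 + 14903/4880 = 68583/4880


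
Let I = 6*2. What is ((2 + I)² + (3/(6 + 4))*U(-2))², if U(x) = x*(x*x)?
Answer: 937024/25 ≈ 37481.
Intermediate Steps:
I = 12
U(x) = x³ (U(x) = x*x² = x³)
((2 + I)² + (3/(6 + 4))*U(-2))² = ((2 + 12)² + (3/(6 + 4))*(-2)³)² = (14² + (3/10)*(-8))² = (196 + (3*(⅒))*(-8))² = (196 + (3/10)*(-8))² = (196 - 12/5)² = (968/5)² = 937024/25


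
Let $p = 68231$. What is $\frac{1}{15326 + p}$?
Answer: $\frac{1}{83557} \approx 1.1968 \cdot 10^{-5}$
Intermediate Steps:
$\frac{1}{15326 + p} = \frac{1}{15326 + 68231} = \frac{1}{83557}$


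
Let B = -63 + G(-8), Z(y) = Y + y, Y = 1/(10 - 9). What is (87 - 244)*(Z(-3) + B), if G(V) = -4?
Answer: 10833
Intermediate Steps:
Y = 1 (Y = 1/1 = 1)
Z(y) = 1 + y
B = -67 (B = -63 - 4 = -67)
(87 - 244)*(Z(-3) + B) = (87 - 244)*((1 - 3) - 67) = -157*(-2 - 67) = -157*(-69) = 10833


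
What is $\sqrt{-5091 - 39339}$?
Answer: $i \sqrt{44430} \approx 210.78 i$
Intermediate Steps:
$\sqrt{-5091 - 39339} = \sqrt{-44430} = i \sqrt{44430}$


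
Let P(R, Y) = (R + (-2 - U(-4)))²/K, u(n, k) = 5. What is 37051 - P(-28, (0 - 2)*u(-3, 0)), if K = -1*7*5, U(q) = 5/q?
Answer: 4152357/112 ≈ 37075.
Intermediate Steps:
K = -35 (K = -7*5 = -35)
P(R, Y) = -(-¾ + R)²/35 (P(R, Y) = (R + (-2 - 5/(-4)))²/(-35) = (R + (-2 - 5*(-1)/4))²*(-1/35) = (R + (-2 - 1*(-5/4)))²*(-1/35) = (R + (-2 + 5/4))²*(-1/35) = (R - ¾)²*(-1/35) = (-¾ + R)²*(-1/35) = -(-¾ + R)²/35)
37051 - P(-28, (0 - 2)*u(-3, 0)) = 37051 - (-1)*(-3 + 4*(-28))²/560 = 37051 - (-1)*(-3 - 112)²/560 = 37051 - (-1)*(-115)²/560 = 37051 - (-1)*13225/560 = 37051 - 1*(-2645/112) = 37051 + 2645/112 = 4152357/112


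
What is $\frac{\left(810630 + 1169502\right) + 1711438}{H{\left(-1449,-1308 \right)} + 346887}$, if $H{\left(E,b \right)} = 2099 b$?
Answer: $- \frac{738314}{479721} \approx -1.539$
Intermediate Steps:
$\frac{\left(810630 + 1169502\right) + 1711438}{H{\left(-1449,-1308 \right)} + 346887} = \frac{\left(810630 + 1169502\right) + 1711438}{2099 \left(-1308\right) + 346887} = \frac{1980132 + 1711438}{-2745492 + 346887} = \frac{3691570}{-2398605} = 3691570 \left(- \frac{1}{2398605}\right) = - \frac{738314}{479721}$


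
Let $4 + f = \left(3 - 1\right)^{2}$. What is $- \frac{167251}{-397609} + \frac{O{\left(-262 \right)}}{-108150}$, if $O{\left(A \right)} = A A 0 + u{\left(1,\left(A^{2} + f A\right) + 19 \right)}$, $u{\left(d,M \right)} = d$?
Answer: $\frac{18087798041}{43001413350} \approx 0.42063$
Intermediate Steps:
$f = 0$ ($f = -4 + \left(3 - 1\right)^{2} = -4 + 2^{2} = -4 + 4 = 0$)
$O{\left(A \right)} = 1$ ($O{\left(A \right)} = A A 0 + 1 = A^{2} \cdot 0 + 1 = 0 + 1 = 1$)
$- \frac{167251}{-397609} + \frac{O{\left(-262 \right)}}{-108150} = - \frac{167251}{-397609} + 1 \frac{1}{-108150} = \left(-167251\right) \left(- \frac{1}{397609}\right) + 1 \left(- \frac{1}{108150}\right) = \frac{167251}{397609} - \frac{1}{108150} = \frac{18087798041}{43001413350}$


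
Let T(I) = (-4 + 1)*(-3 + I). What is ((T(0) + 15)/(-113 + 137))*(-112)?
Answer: -112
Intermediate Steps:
T(I) = 9 - 3*I (T(I) = -3*(-3 + I) = 9 - 3*I)
((T(0) + 15)/(-113 + 137))*(-112) = (((9 - 3*0) + 15)/(-113 + 137))*(-112) = (((9 + 0) + 15)/24)*(-112) = ((9 + 15)*(1/24))*(-112) = (24*(1/24))*(-112) = 1*(-112) = -112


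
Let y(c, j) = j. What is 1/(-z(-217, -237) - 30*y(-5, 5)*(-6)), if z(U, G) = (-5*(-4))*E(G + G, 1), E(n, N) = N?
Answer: 1/880 ≈ 0.0011364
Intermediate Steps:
z(U, G) = 20 (z(U, G) = -5*(-4)*1 = 20*1 = 20)
1/(-z(-217, -237) - 30*y(-5, 5)*(-6)) = 1/(-1*20 - 30*5*(-6)) = 1/(-20 - 150*(-6)) = 1/(-20 + 900) = 1/880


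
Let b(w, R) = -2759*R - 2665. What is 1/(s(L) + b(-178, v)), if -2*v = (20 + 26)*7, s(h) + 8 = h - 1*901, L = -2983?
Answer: 1/437642 ≈ 2.2850e-6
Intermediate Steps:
s(h) = -909 + h (s(h) = -8 + (h - 1*901) = -8 + (h - 901) = -8 + (-901 + h) = -909 + h)
v = -161 (v = -(20 + 26)*7/2 = -23*7 = -½*322 = -161)
b(w, R) = -2665 - 2759*R
1/(s(L) + b(-178, v)) = 1/((-909 - 2983) + (-2665 - 2759*(-161))) = 1/(-3892 + (-2665 + 444199)) = 1/(-3892 + 441534) = 1/437642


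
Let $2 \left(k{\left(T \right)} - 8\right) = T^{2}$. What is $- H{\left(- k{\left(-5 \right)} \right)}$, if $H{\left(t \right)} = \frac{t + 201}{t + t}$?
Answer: $\frac{361}{82} \approx 4.4024$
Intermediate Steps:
$k{\left(T \right)} = 8 + \frac{T^{2}}{2}$
$H{\left(t \right)} = \frac{201 + t}{2 t}$
$- H{\left(- k{\left(-5 \right)} \right)} = - \frac{201 - \left(8 + \frac{\left(-5\right)^{2}}{2}\right)}{2 \left(- (8 + \frac{\left(-5\right)^{2}}{2})\right)} = - \frac{201 - \left(8 + \frac{1}{2} \cdot 25\right)}{2 \left(- (8 + \frac{1}{2} \cdot 25)\right)} = - \frac{201 - \left(8 + \frac{25}{2}\right)}{2 \left(- (8 + \frac{25}{2})\right)} = - \frac{201 - \frac{41}{2}}{2 \left(\left(-1\right) \frac{41}{2}\right)} = - \frac{201 - \frac{41}{2}}{2 \left(- \frac{41}{2}\right)} = - \frac{\left(-2\right) 361}{2 \cdot 41 \cdot 2} = \left(-1\right) \left(- \frac{361}{82}\right) = \frac{361}{82}$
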